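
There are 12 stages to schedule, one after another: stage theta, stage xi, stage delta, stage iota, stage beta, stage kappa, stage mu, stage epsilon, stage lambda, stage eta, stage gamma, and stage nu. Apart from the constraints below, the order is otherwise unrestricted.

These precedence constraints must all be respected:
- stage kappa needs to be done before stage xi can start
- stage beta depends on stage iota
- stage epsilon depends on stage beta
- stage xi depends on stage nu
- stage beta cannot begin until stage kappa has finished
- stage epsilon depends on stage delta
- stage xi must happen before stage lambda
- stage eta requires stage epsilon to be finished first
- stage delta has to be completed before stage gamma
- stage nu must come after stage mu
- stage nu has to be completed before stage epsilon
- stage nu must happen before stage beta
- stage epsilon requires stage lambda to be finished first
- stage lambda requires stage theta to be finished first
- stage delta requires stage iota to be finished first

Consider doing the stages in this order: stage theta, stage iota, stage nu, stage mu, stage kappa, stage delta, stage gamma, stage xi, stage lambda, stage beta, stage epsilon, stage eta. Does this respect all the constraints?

No

The sequence places stage nu ahead of stage mu.
But one of the constraints requires stage mu before stage nu, so this ordering violates it.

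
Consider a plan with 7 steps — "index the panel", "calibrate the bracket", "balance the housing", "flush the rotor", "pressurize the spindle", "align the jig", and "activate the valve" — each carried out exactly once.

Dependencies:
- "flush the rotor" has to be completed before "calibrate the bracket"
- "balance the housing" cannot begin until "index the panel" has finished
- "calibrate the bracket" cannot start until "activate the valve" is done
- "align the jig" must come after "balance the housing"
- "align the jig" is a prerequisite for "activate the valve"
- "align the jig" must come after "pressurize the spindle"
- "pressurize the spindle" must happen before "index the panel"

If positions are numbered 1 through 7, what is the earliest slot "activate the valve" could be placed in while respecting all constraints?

5

The steps that are forced before "activate the valve", directly or transitively, are "index the panel", "balance the housing", "pressurize the spindle", "align the jig". That's 4 steps.
With 4 mandatory predecessors, the earliest "activate the valve" can sit is position 4+1 = 5, and placing just those 4 first achieves it.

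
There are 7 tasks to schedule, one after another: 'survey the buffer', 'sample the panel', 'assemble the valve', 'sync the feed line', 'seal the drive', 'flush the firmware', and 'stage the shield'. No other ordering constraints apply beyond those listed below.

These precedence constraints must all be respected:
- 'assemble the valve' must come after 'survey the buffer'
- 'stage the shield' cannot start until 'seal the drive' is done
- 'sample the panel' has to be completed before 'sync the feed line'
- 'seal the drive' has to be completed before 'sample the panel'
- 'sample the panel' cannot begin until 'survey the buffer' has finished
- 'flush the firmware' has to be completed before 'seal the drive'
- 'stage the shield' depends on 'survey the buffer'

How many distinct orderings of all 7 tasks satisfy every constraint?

45

The tasks with no prerequisites are 'survey the buffer', 'flush the firmware'; any of them can be placed first.
Counting all ways to extend the partial order to a total order gives 45.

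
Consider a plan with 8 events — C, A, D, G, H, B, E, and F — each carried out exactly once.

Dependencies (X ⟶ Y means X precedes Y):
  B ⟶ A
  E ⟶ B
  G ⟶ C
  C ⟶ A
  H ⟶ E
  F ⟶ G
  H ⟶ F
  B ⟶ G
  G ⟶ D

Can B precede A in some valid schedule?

Yes

Every valid ordering already has B before A (the constraints require it), so in particular at least one does.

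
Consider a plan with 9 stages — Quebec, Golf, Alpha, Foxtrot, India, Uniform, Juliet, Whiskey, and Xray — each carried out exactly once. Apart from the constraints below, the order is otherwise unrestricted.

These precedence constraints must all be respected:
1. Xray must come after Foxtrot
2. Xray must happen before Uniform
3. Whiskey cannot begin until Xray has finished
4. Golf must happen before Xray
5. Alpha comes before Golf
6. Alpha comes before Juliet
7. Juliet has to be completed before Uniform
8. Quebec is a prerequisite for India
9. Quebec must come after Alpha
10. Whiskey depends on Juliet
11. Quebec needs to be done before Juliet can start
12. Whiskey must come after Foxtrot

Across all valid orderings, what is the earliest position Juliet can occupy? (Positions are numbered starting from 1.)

The stages that are forced before Juliet, directly or transitively, are Quebec, Alpha. That's 2 stages.
So at minimum 2 stages come before Juliet, putting Juliet no earlier than position 3. That position is achievable by scheduling exactly those predecessors first.

3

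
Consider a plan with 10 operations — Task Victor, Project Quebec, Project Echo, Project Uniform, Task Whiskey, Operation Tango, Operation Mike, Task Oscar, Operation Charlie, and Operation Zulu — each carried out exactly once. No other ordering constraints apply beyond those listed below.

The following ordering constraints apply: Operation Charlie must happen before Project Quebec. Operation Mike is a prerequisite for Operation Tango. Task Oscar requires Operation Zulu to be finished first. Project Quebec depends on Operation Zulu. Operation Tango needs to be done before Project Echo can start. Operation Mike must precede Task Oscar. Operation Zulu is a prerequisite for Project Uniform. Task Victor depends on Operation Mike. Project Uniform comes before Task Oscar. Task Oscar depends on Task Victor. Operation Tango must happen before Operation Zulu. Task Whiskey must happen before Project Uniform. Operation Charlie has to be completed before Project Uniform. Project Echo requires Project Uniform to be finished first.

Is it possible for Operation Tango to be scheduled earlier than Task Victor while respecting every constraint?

Yes

Nothing in the constraints forces Task Victor before Operation Tango — there is no chain from Task Victor to Operation Tango.
That means at least one valid schedule has Operation Tango before Task Victor.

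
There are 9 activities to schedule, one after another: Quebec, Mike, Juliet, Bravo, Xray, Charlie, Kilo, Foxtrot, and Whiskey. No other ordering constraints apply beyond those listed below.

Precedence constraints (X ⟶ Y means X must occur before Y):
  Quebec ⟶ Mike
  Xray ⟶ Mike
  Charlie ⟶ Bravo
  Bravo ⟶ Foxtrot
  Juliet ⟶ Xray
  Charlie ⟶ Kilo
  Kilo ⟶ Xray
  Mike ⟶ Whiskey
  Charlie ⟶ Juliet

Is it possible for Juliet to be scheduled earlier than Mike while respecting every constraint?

Yes

Juliet is actually forced before Mike by the constraints, so certainly some valid ordering has Juliet first.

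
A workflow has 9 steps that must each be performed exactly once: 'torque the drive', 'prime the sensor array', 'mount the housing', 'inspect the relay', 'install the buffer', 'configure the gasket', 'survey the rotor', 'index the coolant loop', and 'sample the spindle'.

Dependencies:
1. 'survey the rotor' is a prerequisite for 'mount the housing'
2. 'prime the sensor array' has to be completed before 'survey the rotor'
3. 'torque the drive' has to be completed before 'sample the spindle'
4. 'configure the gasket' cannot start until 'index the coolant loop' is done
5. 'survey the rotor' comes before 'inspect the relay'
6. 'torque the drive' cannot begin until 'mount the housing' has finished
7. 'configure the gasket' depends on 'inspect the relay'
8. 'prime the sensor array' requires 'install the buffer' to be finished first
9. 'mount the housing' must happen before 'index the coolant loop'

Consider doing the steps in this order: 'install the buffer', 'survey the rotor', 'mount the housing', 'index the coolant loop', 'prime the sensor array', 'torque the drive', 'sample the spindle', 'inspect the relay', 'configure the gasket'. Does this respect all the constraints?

Here 'prime the sensor array' comes after 'survey the rotor'.
Since 'prime the sensor array' is required before 'survey the rotor', the ordering is invalid.

No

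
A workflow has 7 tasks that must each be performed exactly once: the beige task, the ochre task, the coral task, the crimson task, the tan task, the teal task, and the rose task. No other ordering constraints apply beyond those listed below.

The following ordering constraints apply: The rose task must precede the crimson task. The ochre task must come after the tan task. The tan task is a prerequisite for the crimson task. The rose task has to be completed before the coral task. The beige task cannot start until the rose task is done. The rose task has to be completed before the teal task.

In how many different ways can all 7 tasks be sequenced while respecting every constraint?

384

2 tasks have no prerequisites (the tan task, the rose task), so any of them could come first.
Systematically extending each partial ordering one task at a time and counting, there are 384 complete orderings.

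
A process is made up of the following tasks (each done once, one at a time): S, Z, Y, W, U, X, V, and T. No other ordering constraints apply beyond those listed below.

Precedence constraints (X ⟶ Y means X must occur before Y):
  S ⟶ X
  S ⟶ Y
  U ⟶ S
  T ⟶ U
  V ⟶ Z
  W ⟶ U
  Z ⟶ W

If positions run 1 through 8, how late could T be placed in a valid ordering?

The tasks that are forced after T, directly or by a chain of constraints, are S, Y, U, X. That's 4 tasks.
So at least 4 tasks follow T, putting T no later than position 4. That position is achievable by scheduling everything else first.

4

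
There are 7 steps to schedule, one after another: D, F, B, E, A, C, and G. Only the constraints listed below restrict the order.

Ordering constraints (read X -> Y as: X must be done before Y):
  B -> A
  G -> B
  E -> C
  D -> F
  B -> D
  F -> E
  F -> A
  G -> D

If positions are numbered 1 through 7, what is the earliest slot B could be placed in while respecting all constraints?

The only step forced before B (directly or transitively) is G.
So at minimum 1 step comes before B, putting B no earlier than position 2. That position is achievable by scheduling exactly that predecessor first.

2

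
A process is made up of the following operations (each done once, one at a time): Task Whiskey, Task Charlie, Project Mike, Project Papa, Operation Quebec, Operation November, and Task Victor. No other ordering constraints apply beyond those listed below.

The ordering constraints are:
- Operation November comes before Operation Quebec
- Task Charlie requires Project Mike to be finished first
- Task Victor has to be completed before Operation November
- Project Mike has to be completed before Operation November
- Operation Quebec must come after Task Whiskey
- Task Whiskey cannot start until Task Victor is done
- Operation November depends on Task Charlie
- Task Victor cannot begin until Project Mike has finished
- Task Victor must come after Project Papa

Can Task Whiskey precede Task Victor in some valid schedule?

There is a dependency chain Task Victor → Task Whiskey, so Task Whiskey always comes after Task Victor.
Hence Task Whiskey can never be scheduled before Task Victor.

No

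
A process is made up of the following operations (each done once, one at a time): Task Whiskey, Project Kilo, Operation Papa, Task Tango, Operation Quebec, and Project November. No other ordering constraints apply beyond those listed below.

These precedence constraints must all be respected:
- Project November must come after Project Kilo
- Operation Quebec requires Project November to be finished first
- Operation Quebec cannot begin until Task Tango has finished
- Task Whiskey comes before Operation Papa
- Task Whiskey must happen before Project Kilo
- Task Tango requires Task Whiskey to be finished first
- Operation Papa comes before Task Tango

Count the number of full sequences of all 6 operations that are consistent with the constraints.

Only Task Whiskey has no prerequisites, so it must go first.
Enumerating by repeatedly choosing an available operation (one whose prerequisites are all placed) gives 6 distinct complete orderings.

6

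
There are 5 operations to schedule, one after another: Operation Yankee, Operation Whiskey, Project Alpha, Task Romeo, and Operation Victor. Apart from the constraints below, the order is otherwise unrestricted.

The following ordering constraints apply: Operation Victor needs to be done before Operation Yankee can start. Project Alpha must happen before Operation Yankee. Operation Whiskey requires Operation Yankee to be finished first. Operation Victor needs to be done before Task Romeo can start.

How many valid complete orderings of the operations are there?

2 operations have no prerequisites (Project Alpha, Operation Victor), so any of them could come first.
Enumerating by repeatedly choosing an available operation (one whose prerequisites are all placed) gives 7 distinct complete orderings.

7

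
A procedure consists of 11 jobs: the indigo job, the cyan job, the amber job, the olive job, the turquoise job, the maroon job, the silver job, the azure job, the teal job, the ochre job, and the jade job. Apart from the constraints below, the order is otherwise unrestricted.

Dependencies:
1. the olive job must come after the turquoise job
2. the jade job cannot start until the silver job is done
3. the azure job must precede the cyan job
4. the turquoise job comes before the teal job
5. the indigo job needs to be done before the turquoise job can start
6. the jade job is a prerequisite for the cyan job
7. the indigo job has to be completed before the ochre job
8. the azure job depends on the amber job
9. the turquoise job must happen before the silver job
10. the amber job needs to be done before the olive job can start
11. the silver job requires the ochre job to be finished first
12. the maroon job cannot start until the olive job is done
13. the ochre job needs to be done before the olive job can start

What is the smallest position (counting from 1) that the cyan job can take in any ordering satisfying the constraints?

8

Every job that must precede the cyan job has to come before it. Tracing all chains that end at the cyan job, those jobs are: the indigo job, the amber job, the turquoise job, the silver job, the azure job, the ochre job, the jade job — 7 in total.
So at minimum 7 jobs come before the cyan job, putting the cyan job no earlier than position 8. That position is achievable by scheduling exactly those predecessors first.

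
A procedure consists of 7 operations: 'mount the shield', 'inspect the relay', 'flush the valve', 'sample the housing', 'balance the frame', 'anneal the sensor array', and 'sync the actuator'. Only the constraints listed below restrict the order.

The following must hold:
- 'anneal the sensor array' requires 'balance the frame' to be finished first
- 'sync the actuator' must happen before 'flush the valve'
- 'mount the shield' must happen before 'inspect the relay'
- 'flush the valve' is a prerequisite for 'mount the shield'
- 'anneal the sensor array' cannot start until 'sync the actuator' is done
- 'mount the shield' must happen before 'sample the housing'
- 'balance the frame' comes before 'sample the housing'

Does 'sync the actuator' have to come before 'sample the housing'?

Yes

Following the dependencies: 'sync the actuator' → 'flush the valve' → 'mount the shield' → 'sample the housing'.
That forces 'sync the actuator' before 'sample the housing' in every valid schedule.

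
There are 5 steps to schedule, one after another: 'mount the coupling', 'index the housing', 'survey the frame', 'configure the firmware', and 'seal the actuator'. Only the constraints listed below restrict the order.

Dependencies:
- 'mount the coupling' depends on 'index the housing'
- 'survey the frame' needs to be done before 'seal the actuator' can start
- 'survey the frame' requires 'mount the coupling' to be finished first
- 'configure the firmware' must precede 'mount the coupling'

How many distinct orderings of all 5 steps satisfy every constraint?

2

The steps with no prerequisites are 'index the housing', 'configure the firmware'; any of them can be placed first.
Enumerating by repeatedly choosing an available step (one whose prerequisites are all placed) gives 2 distinct complete orderings.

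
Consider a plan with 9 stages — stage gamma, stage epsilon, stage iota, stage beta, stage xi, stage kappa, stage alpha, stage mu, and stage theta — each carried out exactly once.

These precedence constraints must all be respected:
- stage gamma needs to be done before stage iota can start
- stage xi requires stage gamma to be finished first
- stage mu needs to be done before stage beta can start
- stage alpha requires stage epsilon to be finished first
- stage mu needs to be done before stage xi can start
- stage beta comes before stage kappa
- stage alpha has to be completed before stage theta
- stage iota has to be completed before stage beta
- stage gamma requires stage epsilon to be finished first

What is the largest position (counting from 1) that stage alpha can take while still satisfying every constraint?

8

The only stage forced after stage alpha (directly or by a chain) is stage theta.
With 1 mandatory successor out of 9 stages total, the latest slot for stage alpha is 9−1 = 8, and it's reachable by doing all non-successors before stage alpha.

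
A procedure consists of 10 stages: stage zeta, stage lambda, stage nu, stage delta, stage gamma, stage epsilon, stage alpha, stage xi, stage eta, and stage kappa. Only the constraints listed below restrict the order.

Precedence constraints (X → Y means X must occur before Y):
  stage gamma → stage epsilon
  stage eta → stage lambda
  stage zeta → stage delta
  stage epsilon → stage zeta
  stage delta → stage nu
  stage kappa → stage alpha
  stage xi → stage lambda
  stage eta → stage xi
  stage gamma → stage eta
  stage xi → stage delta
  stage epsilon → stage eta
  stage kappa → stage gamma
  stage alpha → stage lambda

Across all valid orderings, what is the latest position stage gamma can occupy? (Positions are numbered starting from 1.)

Following every chain forward from stage gamma, the stages that must come later are stage zeta, stage lambda, stage nu, stage delta, stage epsilon, stage xi, stage eta — 7 of them.
With 7 mandatory successors out of 10 stages total, the latest slot for stage gamma is 10−7 = 3, and it's reachable by doing all non-successors before stage gamma.

3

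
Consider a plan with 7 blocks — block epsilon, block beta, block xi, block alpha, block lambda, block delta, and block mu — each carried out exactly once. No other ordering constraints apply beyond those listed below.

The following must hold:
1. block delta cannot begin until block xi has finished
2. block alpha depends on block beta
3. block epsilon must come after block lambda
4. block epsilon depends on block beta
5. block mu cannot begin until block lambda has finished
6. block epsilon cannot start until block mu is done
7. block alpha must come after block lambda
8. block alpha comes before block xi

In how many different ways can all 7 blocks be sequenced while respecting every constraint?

The blocks with no prerequisites are block beta, block lambda; any of them can be placed first.
Counting all ways to extend the partial order to a total order gives 24.

24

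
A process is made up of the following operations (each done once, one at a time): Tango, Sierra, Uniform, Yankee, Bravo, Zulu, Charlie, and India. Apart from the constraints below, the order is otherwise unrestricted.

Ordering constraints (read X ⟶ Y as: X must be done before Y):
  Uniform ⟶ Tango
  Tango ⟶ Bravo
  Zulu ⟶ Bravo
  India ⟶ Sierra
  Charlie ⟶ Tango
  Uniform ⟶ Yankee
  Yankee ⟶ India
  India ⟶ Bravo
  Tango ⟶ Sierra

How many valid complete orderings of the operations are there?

117

3 operations have no prerequisites (Uniform, Zulu, Charlie), so any of them could come first.
Counting all ways to extend the partial order to a total order gives 117.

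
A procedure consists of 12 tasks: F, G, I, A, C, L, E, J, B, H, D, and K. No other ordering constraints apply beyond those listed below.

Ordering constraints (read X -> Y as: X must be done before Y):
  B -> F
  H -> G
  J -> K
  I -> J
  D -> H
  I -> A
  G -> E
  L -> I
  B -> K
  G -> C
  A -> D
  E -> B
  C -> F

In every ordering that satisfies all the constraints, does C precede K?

Nothing in the constraints links C and K; they are unordered relative to each other.
A valid ordering placing K before C exists, so the answer is no.

No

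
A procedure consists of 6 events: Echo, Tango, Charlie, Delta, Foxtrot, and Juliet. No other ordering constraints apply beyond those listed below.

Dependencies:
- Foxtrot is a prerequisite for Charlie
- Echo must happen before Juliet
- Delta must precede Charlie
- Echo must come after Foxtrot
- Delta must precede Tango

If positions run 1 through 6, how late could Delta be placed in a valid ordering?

The events that are forced after Delta, directly or by a chain of constraints, are Tango, Charlie. That's 2 events.
With 2 mandatory successors out of 6 events total, the latest slot for Delta is 6−2 = 4, and it's reachable by doing all non-successors before Delta.

4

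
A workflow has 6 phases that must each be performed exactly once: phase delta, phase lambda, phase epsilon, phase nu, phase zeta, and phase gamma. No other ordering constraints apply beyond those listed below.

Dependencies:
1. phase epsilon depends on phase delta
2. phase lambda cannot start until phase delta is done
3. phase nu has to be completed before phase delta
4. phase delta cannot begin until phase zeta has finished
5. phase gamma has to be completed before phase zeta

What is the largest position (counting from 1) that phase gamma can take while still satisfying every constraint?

2

Following every chain forward from phase gamma, the phases that must come later are phase delta, phase lambda, phase epsilon, phase zeta — 4 of them.
So at least 4 phases follow phase gamma, putting phase gamma no later than position 2. That position is achievable by scheduling everything else first.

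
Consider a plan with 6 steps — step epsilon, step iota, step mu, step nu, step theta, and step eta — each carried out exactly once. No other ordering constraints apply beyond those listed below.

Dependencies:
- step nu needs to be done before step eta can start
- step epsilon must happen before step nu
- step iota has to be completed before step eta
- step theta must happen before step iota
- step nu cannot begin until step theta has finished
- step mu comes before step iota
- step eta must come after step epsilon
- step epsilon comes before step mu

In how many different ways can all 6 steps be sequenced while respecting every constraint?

The steps with no prerequisites are step epsilon, step theta; any of them can be placed first.
Enumerating by repeatedly choosing an available step (one whose prerequisites are all placed) gives 8 distinct complete orderings.

8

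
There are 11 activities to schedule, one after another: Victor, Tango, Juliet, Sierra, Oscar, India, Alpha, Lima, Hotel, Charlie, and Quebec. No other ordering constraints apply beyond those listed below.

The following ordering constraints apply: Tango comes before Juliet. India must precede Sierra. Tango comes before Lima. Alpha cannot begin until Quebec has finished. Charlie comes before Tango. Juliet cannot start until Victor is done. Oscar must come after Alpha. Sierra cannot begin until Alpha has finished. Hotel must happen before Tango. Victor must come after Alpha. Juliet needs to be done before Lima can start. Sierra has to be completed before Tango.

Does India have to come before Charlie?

India and Charlie are not related by any chain of constraints.
There exist valid orderings with Charlie before India, so India is not required to come first.

No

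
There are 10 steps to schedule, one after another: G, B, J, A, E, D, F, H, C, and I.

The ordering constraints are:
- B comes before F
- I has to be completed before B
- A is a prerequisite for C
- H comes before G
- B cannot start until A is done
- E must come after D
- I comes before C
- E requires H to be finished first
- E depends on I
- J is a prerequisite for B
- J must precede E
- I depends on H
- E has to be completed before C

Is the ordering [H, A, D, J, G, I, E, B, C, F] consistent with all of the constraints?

Going through the constraints one by one, each required predecessor appears earlier in the sequence than its dependent — e.g. A (position 2) is before C (position 9), as required.

Yes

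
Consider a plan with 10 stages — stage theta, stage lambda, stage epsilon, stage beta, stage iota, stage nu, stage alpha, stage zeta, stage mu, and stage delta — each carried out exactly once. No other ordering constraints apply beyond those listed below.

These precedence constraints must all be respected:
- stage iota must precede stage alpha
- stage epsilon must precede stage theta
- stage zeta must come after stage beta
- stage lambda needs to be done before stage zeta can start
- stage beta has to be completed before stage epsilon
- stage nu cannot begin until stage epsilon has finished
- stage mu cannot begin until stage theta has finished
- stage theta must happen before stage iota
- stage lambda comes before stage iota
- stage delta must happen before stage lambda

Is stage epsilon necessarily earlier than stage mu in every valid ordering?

Chaining the stated constraints: stage epsilon → stage theta → stage mu.
That forces stage epsilon before stage mu in every valid schedule.

Yes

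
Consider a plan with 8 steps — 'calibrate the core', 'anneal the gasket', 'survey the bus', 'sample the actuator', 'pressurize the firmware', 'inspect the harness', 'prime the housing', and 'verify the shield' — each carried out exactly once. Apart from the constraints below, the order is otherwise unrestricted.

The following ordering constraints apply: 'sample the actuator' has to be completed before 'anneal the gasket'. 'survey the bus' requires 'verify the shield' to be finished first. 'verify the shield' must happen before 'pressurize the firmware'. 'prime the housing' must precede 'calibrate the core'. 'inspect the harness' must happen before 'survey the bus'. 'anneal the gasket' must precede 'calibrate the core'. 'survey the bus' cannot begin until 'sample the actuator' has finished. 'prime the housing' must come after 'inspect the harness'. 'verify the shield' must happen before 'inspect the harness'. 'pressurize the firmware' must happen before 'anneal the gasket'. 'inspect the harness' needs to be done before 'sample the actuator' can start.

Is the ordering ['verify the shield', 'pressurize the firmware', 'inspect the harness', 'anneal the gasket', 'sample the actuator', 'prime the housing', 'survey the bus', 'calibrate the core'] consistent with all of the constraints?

Here 'sample the actuator' comes after 'anneal the gasket'.
That contradicts the constraint that 'sample the actuator' must precede 'anneal the gasket'.

No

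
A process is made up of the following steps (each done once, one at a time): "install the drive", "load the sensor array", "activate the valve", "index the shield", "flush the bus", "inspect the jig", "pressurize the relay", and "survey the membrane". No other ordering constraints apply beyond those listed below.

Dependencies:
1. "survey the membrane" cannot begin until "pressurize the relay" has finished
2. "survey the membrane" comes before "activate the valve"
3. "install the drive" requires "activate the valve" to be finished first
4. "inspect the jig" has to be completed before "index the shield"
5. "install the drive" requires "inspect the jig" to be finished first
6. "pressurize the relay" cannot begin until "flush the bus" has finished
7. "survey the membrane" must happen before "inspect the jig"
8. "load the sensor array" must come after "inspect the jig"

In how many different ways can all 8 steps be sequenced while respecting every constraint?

"flush the bus" is the only step with nothing required before it, so every ordering starts there.
Systematically extending each partial ordering one step at a time and counting, there are 18 complete orderings.

18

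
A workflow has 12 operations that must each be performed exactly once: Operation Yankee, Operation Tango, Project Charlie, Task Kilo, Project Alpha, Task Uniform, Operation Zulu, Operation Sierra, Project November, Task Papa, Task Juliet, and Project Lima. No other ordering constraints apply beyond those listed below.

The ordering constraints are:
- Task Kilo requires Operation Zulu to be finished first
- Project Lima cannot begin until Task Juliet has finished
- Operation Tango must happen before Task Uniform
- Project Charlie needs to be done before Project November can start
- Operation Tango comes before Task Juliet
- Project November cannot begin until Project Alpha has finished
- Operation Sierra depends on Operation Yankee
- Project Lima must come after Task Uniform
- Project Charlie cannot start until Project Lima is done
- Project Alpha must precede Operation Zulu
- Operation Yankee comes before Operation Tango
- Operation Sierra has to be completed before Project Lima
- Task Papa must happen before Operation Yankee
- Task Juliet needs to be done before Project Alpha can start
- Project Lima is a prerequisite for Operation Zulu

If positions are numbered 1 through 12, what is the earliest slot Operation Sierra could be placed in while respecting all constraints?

Every operation that must precede Operation Sierra has to come before it. Tracing all chains that end at Operation Sierra, those operations are: Operation Yankee, Task Papa — 2 in total.
With 2 mandatory predecessors, the earliest Operation Sierra can sit is position 2+1 = 3, and placing just those 2 first achieves it.

3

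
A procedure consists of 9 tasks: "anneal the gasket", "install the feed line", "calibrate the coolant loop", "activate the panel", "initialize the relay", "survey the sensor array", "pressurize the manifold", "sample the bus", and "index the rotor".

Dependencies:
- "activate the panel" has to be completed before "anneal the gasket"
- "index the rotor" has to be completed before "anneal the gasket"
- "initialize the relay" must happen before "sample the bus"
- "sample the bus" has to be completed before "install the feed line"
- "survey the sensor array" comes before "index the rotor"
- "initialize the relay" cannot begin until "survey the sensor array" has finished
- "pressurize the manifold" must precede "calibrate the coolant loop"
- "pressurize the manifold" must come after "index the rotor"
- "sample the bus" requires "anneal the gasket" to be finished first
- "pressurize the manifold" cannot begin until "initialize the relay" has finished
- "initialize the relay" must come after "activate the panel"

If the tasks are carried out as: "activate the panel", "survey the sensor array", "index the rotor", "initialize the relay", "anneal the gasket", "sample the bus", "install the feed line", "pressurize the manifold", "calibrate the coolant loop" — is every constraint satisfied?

Going through the constraints one by one, each required predecessor appears earlier in the sequence than its dependent — e.g. "index the rotor" (position 3) is before "pressurize the manifold" (position 8), as required.

Yes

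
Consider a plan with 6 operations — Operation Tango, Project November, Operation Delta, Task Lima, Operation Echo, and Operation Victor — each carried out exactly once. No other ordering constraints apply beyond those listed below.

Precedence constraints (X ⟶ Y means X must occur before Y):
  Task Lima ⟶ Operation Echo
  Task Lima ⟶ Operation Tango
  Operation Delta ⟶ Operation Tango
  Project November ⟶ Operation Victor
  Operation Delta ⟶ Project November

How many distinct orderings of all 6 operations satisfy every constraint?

The operations with no prerequisites are Operation Delta, Task Lima; any of them can be placed first.
Systematically extending each partial ordering one operation at a time and counting, there are 35 complete orderings.

35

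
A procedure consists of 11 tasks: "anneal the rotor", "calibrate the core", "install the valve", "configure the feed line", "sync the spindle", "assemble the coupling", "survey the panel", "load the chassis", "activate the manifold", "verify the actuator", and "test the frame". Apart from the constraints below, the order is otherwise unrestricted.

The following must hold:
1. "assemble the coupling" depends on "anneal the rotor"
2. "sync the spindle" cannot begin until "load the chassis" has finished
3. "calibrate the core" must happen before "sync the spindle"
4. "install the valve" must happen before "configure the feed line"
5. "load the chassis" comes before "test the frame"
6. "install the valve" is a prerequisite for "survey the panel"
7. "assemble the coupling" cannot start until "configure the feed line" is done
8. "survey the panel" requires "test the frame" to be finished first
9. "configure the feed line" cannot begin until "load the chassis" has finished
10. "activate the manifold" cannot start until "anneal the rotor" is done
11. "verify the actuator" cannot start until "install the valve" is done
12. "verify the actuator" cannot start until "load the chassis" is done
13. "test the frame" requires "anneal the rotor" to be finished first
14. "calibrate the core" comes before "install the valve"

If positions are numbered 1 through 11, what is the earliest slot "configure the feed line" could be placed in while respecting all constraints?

Working backwards through the constraints from "configure the feed line", its full set of required predecessors is "calibrate the core", "install the valve", "load the chassis" — 3 of them.
With 3 mandatory predecessors, the earliest "configure the feed line" can sit is position 3+1 = 4, and placing just those 3 first achieves it.

4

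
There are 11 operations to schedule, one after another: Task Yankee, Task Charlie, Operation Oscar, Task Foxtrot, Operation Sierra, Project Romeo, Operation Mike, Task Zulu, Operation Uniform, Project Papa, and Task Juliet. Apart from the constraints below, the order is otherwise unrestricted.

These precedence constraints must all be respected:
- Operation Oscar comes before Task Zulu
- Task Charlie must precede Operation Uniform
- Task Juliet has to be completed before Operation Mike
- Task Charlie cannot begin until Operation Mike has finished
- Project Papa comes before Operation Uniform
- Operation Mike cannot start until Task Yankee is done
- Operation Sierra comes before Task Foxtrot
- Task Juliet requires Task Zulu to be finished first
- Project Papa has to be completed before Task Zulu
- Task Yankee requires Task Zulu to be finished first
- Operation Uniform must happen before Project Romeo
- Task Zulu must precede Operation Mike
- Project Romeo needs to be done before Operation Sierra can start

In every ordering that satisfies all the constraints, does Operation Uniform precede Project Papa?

No

In fact the dependencies run the other way: Project Papa → Operation Uniform.
So Operation Uniform does not have to come before Project Papa — it cannot.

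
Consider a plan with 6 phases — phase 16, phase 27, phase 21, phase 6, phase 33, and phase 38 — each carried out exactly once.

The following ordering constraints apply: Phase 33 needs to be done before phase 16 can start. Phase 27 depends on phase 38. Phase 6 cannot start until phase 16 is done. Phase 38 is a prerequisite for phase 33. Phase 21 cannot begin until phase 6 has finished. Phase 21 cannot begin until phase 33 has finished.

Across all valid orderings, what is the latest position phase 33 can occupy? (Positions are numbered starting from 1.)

3

Following every chain forward from phase 33, the phases that must come later are phase 16, phase 21, phase 6 — 3 of them.
So at least 3 phases follow phase 33, putting phase 33 no later than position 3. That position is achievable by scheduling everything else first.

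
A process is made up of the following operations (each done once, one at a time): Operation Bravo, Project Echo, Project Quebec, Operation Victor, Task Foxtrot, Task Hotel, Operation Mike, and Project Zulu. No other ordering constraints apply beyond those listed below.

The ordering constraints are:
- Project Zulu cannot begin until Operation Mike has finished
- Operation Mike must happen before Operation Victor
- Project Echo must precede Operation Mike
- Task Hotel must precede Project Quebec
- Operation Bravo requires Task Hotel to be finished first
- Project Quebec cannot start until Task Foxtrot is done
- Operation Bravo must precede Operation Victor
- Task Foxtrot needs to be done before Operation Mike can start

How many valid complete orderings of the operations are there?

3 operations have no prerequisites (Project Echo, Task Foxtrot, Task Hotel), so any of them could come first.
Enumerating by repeatedly choosing an available operation (one whose prerequisites are all placed) gives 248 distinct complete orderings.

248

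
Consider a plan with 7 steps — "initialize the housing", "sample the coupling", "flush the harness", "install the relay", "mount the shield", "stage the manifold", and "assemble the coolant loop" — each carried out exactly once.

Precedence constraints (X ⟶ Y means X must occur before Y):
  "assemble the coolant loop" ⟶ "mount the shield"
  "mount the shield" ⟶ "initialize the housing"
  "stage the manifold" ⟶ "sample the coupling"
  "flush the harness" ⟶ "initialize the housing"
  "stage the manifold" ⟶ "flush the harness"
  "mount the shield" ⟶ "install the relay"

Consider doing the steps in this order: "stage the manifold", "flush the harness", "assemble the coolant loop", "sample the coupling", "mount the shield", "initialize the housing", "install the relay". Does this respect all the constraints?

Yes

Checking each listed constraint against this order: for instance, "flush the harness" is in position 2 and "initialize the housing" in position 6, so that constraint holds — and the remaining constraints check out the same way.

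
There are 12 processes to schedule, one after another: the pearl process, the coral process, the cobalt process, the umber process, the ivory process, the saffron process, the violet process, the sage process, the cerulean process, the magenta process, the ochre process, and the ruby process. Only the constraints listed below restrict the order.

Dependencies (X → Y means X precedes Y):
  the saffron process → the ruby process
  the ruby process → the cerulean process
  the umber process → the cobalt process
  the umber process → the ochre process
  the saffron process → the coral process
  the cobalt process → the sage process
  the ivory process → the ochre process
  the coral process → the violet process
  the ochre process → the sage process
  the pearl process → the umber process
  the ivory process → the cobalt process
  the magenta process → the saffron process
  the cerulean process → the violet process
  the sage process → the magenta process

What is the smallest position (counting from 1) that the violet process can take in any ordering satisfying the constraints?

12

The processes that are forced before the violet process, directly or transitively, are the pearl process, the coral process, the cobalt process, the umber process, the ivory process, the saffron process, the sage process, the cerulean process, the magenta process, the ochre process, the ruby process. That's 11 processes.
With 11 mandatory predecessors, the earliest the violet process can sit is position 11+1 = 12, and placing just those 11 first achieves it.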